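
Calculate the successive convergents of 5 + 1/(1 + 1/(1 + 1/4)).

Using the convergent recurrence p_i = a_i*p_{i-1} + p_{i-2}, q_i = a_i*q_{i-1} + q_{i-2} with p_{-2}=0, p_{-1}=1, q_{-2}=1, q_{-1}=0:
  i=0: a_0=5, p_0 = 5*1 + 0 = 5, q_0 = 5*0 + 1 = 1.
  i=1: a_1=1, p_1 = 1*5 + 1 = 6, q_1 = 1*1 + 0 = 1.
  i=2: a_2=1, p_2 = 1*6 + 5 = 11, q_2 = 1*1 + 1 = 2.
  i=3: a_3=4, p_3 = 4*11 + 6 = 50, q_3 = 4*2 + 1 = 9.

5/1, 6/1, 11/2, 50/9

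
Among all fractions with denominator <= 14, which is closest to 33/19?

19/11

Expand x = 33/19 as a continued fraction with the Euclidean algorithm:
  33 = 1*19 + 14, so a_0 = 1.
  19 = 1*14 + 5, so a_1 = 1.
  14 = 2*5 + 4, so a_2 = 2.
  5 = 1*4 + 1, so a_3 = 1.
  4 = 4*1 + 0, so a_4 = 4.
so x = [1; 1, 2, 1, 4].
Convergents (p_i = a_i*p_{i-1} + p_{i-2}, q_i = a_i*q_{i-1} + q_{i-2} with p_{-2}=0, p_{-1}=1, q_{-2}=1, q_{-1}=0), until the denominator exceeds 14:
  i=0: a_0=1, p_0 = 1*1 + 0 = 1, q_0 = 1*0 + 1 = 1.
  i=1: a_1=1, p_1 = 1*1 + 1 = 2, q_1 = 1*1 + 0 = 1.
  i=2: a_2=2, p_2 = 2*2 + 1 = 5, q_2 = 2*1 + 1 = 3.
  i=3: a_3=1, p_3 = 1*5 + 2 = 7, q_3 = 1*3 + 1 = 4.
  i=4: a_4=4, p_4 = 4*7 + 5 = 33, q_4 = 4*4 + 3 = 19.
q_4 = 19 > 14, so the last convergent with denominator <= 14 is p_3/q_3 = 7/4.
The closest fraction with denominator <= 14 is either p_3/q_3 or the intermediate fraction (k*p_3 + p_2)/(k*q_3 + q_2) with the largest k >= 1 whose denominator stays <= 14; these approach x as k grows, and every other convergent or intermediate fraction in range is farther away.
Largest k: floor((14 - q_2)/q_3) = floor((14 - 3)/4) = 2.
That gives (2*7 + 5)/(2*4 + 3) = 19/11.
Compare the errors: |x - 7/4| = |33*4 - 7*19|/(19*4) = 1/76, and |x - 19/11| = |33*11 - 19*19|/(19*11) = 2/209.
Cross-multiplying, 2*76 = 152 < 209 = 1*209, so 2/209 is smaller: the intermediate fraction 19/11 is closer to x than 7/4.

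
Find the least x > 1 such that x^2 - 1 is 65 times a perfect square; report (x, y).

First expand sqrt(65) as a continued fraction. With x_i = (sqrt(65) + m_i)/d_i and (m_0, d_0) = (0, 1): a_0 = floor(sqrt(65)) = 8, since 8^2 = 64 <= 65 < 81 = 9^2.
Iterate m_{i+1} = d_i*a_i - m_i, d_{i+1} = (65 - m_{i+1}^2)/d_i, a_{i+1} = floor((a_0 + m_{i+1})/d_{i+1}):
  m_1 = 1*8 - 0 = 8, d_1 = (65 - 8^2)/1 = 1/1 = 1, a_1 = floor((8 + 8)/1) = 16.
  m_2 = 1*16 - 8 = 8, d_2 = (65 - 8^2)/1 = 1/1 = 1: (m_2, d_2) = (m_1, d_1) = (8, 1), so from here the quotient a_1 repeats; the period length is 1.
So sqrt(65) = [8; (16)] with period length k = 1.
k is odd, so (p_{k-1}, q_{k-1}) only solves x^2 - 65y^2 = -1 and the fundamental solution of x^2 - 65y^2 = 1 is (p_{2k-1}, q_{2k-1}) = (p_1, q_1); compute convergents through index 1, running through the period twice.
Convergents (p_i = a_i*p_{i-1} + p_{i-2}, q_i = a_i*q_{i-1} + q_{i-2} with p_{-2}=0, p_{-1}=1, q_{-2}=1, q_{-1}=0):
  i=0: a_0=8, p_0 = 8*1 + 0 = 8, q_0 = 8*0 + 1 = 1.
  i=1: a_1=16, p_1 = 16*8 + 1 = 129, q_1 = 16*1 + 0 = 16.
Indeed p_0^2 - 65*q_0^2 = 64 - 65 = -1, not +1.
Check: 129^2 - 65*16^2 = 16641 - 16640 = 1, so (x, y) = (129, 16) solves the equation, and by the theorem it is the least positive solution.

(x, y) = (129, 16)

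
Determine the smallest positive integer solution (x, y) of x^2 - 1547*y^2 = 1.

First expand sqrt(1547) as a continued fraction. With x_i = (sqrt(1547) + m_i)/d_i and (m_0, d_0) = (0, 1): a_0 = floor(sqrt(1547)) = 39, since 39^2 = 1521 <= 1547 < 1600 = 40^2.
Iterate m_{i+1} = d_i*a_i - m_i, d_{i+1} = (1547 - m_{i+1}^2)/d_i, a_{i+1} = floor((a_0 + m_{i+1})/d_{i+1}):
  m_1 = 1*39 - 0 = 39, d_1 = (1547 - 39^2)/1 = 26/1 = 26, a_1 = floor((39 + 39)/26) = 3.
  m_2 = 26*3 - 39 = 39, d_2 = (1547 - 39^2)/26 = 26/26 = 1, a_2 = floor((39 + 39)/1) = 78.
  m_3 = 1*78 - 39 = 39, d_3 = (1547 - 39^2)/1 = 26/1 = 26: (m_3, d_3) = (m_1, d_1) = (39, 26), so from here the quotients repeat a_1, a_2; the period length is 2.
So sqrt(1547) = [39; (3, 78)] with period length k = 2.
k is even, so the fundamental solution of x^2 - 1547y^2 = 1 is (p_{k-1}, q_{k-1}) = (p_1, q_1); compute convergents through index 1.
Convergents (p_i = a_i*p_{i-1} + p_{i-2}, q_i = a_i*q_{i-1} + q_{i-2} with p_{-2}=0, p_{-1}=1, q_{-2}=1, q_{-1}=0):
  i=0: a_0=39, p_0 = 39*1 + 0 = 39, q_0 = 39*0 + 1 = 1.
  i=1: a_1=3, p_1 = 3*39 + 1 = 118, q_1 = 3*1 + 0 = 3.
Check: 118^2 - 1547*3^2 = 13924 - 13923 = 1, so (x, y) = (118, 3) solves the equation, and by the theorem it is the least positive solution.

(x, y) = (118, 3)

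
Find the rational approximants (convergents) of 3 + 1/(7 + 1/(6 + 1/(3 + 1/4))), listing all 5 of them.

Using the convergent recurrence p_i = a_i*p_{i-1} + p_{i-2}, q_i = a_i*q_{i-1} + q_{i-2} with p_{-2}=0, p_{-1}=1, q_{-2}=1, q_{-1}=0:
  i=0: a_0=3, p_0 = 3*1 + 0 = 3, q_0 = 3*0 + 1 = 1.
  i=1: a_1=7, p_1 = 7*3 + 1 = 22, q_1 = 7*1 + 0 = 7.
  i=2: a_2=6, p_2 = 6*22 + 3 = 135, q_2 = 6*7 + 1 = 43.
  i=3: a_3=3, p_3 = 3*135 + 22 = 427, q_3 = 3*43 + 7 = 136.
  i=4: a_4=4, p_4 = 4*427 + 135 = 1843, q_4 = 4*136 + 43 = 587.

3/1, 22/7, 135/43, 427/136, 1843/587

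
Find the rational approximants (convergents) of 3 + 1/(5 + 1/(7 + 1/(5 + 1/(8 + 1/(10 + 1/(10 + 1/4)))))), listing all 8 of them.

Using the convergent recurrence p_i = a_i*p_{i-1} + p_{i-2}, q_i = a_i*q_{i-1} + q_{i-2} with p_{-2}=0, p_{-1}=1, q_{-2}=1, q_{-1}=0:
  i=0: a_0=3, p_0 = 3*1 + 0 = 3, q_0 = 3*0 + 1 = 1.
  i=1: a_1=5, p_1 = 5*3 + 1 = 16, q_1 = 5*1 + 0 = 5.
  i=2: a_2=7, p_2 = 7*16 + 3 = 115, q_2 = 7*5 + 1 = 36.
  i=3: a_3=5, p_3 = 5*115 + 16 = 591, q_3 = 5*36 + 5 = 185.
  i=4: a_4=8, p_4 = 8*591 + 115 = 4843, q_4 = 8*185 + 36 = 1516.
  i=5: a_5=10, p_5 = 10*4843 + 591 = 49021, q_5 = 10*1516 + 185 = 15345.
  i=6: a_6=10, p_6 = 10*49021 + 4843 = 495053, q_6 = 10*15345 + 1516 = 154966.
  i=7: a_7=4, p_7 = 4*495053 + 49021 = 2029233, q_7 = 4*154966 + 15345 = 635209.

3/1, 16/5, 115/36, 591/185, 4843/1516, 49021/15345, 495053/154966, 2029233/635209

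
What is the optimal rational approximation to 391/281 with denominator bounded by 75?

Expand x = 391/281 as a continued fraction with the Euclidean algorithm:
  391 = 1*281 + 110, so a_0 = 1.
  281 = 2*110 + 61, so a_1 = 2.
  110 = 1*61 + 49, so a_2 = 1.
  61 = 1*49 + 12, so a_3 = 1.
  49 = 4*12 + 1, so a_4 = 4.
  12 = 12*1 + 0, so a_5 = 12.
so x = [1; 2, 1, 1, 4, 12].
Convergents (p_i = a_i*p_{i-1} + p_{i-2}, q_i = a_i*q_{i-1} + q_{i-2} with p_{-2}=0, p_{-1}=1, q_{-2}=1, q_{-1}=0), until the denominator exceeds 75:
  i=0: a_0=1, p_0 = 1*1 + 0 = 1, q_0 = 1*0 + 1 = 1.
  i=1: a_1=2, p_1 = 2*1 + 1 = 3, q_1 = 2*1 + 0 = 2.
  i=2: a_2=1, p_2 = 1*3 + 1 = 4, q_2 = 1*2 + 1 = 3.
  i=3: a_3=1, p_3 = 1*4 + 3 = 7, q_3 = 1*3 + 2 = 5.
  i=4: a_4=4, p_4 = 4*7 + 4 = 32, q_4 = 4*5 + 3 = 23.
  i=5: a_5=12, p_5 = 12*32 + 7 = 391, q_5 = 12*23 + 5 = 281.
q_5 = 281 > 75, so the last convergent with denominator <= 75 is p_4/q_4 = 32/23.
The closest fraction with denominator <= 75 is either p_4/q_4 or the intermediate fraction (k*p_4 + p_3)/(k*q_4 + q_3) with the largest k >= 1 whose denominator stays <= 75; these approach x as k grows, and every other convergent or intermediate fraction in range is farther away.
Largest k: floor((75 - q_3)/q_4) = floor((75 - 5)/23) = 3.
That gives (3*32 + 7)/(3*23 + 5) = 103/74.
Compare the errors: |x - 32/23| = |391*23 - 32*281|/(281*23) = 1/6463, and |x - 103/74| = |391*74 - 103*281|/(281*74) = 9/20794.
Cross-multiplying, 1*20794 = 20794 < 58167 = 9*6463, so 1/6463 is smaller: the convergent 32/23 is closer to x than 103/74.

32/23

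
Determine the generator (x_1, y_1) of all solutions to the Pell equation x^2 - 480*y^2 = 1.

(x, y) = (241, 11)

First expand sqrt(480) as a continued fraction. With x_i = (sqrt(480) + m_i)/d_i and (m_0, d_0) = (0, 1): a_0 = floor(sqrt(480)) = 21, since 21^2 = 441 <= 480 < 484 = 22^2.
Iterate m_{i+1} = d_i*a_i - m_i, d_{i+1} = (480 - m_{i+1}^2)/d_i, a_{i+1} = floor((a_0 + m_{i+1})/d_{i+1}):
  m_1 = 1*21 - 0 = 21, d_1 = (480 - 21^2)/1 = 39/1 = 39, a_1 = floor((21 + 21)/39) = 1.
  m_2 = 39*1 - 21 = 18, d_2 = (480 - 18^2)/39 = 156/39 = 4, a_2 = floor((21 + 18)/4) = 9.
  m_3 = 4*9 - 18 = 18, d_3 = (480 - 18^2)/4 = 156/4 = 39, a_3 = floor((21 + 18)/39) = 1.
  m_4 = 39*1 - 18 = 21, d_4 = (480 - 21^2)/39 = 39/39 = 1, a_4 = floor((21 + 21)/1) = 42.
  m_5 = 1*42 - 21 = 21, d_5 = (480 - 21^2)/1 = 39/1 = 39: (m_5, d_5) = (m_1, d_1) = (21, 39), so from here the quotients repeat a_1, ..., a_4; the period length is 4.
So sqrt(480) = [21; (1, 9, 1, 42)] with period length k = 4.
k is even, so the fundamental solution of x^2 - 480y^2 = 1 is (p_{k-1}, q_{k-1}) = (p_3, q_3); compute convergents through index 3.
Convergents (p_i = a_i*p_{i-1} + p_{i-2}, q_i = a_i*q_{i-1} + q_{i-2} with p_{-2}=0, p_{-1}=1, q_{-2}=1, q_{-1}=0):
  i=0: a_0=21, p_0 = 21*1 + 0 = 21, q_0 = 21*0 + 1 = 1.
  i=1: a_1=1, p_1 = 1*21 + 1 = 22, q_1 = 1*1 + 0 = 1.
  i=2: a_2=9, p_2 = 9*22 + 21 = 219, q_2 = 9*1 + 1 = 10.
  i=3: a_3=1, p_3 = 1*219 + 22 = 241, q_3 = 1*10 + 1 = 11.
Check: 241^2 - 480*11^2 = 58081 - 58080 = 1, so (x, y) = (241, 11) solves the equation, and by the theorem it is the least positive solution.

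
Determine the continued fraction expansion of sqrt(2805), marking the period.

Write x_i = (sqrt(2805) + m_i)/d_i with (m_0, d_0) = (0, 1). a_0 = floor(sqrt(2805)) = 52, since 52^2 = 2704 <= 2805 < 2809 = 53^2.
Iterate m_{i+1} = d_i*a_i - m_i, d_{i+1} = (2805 - m_{i+1}^2)/d_i, a_{i+1} = floor((a_0 + m_{i+1})/d_{i+1}):
  m_1 = 1*52 - 0 = 52, d_1 = (2805 - 52^2)/1 = 101/1 = 101, a_1 = floor((52 + 52)/101) = 1.
  m_2 = 101*1 - 52 = 49, d_2 = (2805 - 49^2)/101 = 404/101 = 4, a_2 = floor((52 + 49)/4) = 25.
  m_3 = 4*25 - 49 = 51, d_3 = (2805 - 51^2)/4 = 204/4 = 51, a_3 = floor((52 + 51)/51) = 2.
  m_4 = 51*2 - 51 = 51, d_4 = (2805 - 51^2)/51 = 204/51 = 4, a_4 = floor((52 + 51)/4) = 25.
  m_5 = 4*25 - 51 = 49, d_5 = (2805 - 49^2)/4 = 404/4 = 101, a_5 = floor((52 + 49)/101) = 1.
  m_6 = 101*1 - 49 = 52, d_6 = (2805 - 52^2)/101 = 101/101 = 1, a_6 = floor((52 + 52)/1) = 104.
  m_7 = 1*104 - 52 = 52, d_7 = (2805 - 52^2)/1 = 101/1 = 101: (m_7, d_7) = (m_1, d_1) = (52, 101), so from here the quotients repeat a_1, ..., a_6; the period length is 6.
Hence the expansion of sqrt(2805) is a_0 = 52 followed by the repeating block 1, 25, 2, 25, 1, 104 (period 6).

[52; (1, 25, 2, 25, 1, 104)]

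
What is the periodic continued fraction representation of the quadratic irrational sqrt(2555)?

[50; (1, 1, 4, 1, 4, 1, 1, 100)]

Write x_i = (sqrt(2555) + m_i)/d_i with (m_0, d_0) = (0, 1). a_0 = floor(sqrt(2555)) = 50, since 50^2 = 2500 <= 2555 < 2601 = 51^2.
Iterate m_{i+1} = d_i*a_i - m_i, d_{i+1} = (2555 - m_{i+1}^2)/d_i, a_{i+1} = floor((a_0 + m_{i+1})/d_{i+1}):
  m_1 = 1*50 - 0 = 50, d_1 = (2555 - 50^2)/1 = 55/1 = 55, a_1 = floor((50 + 50)/55) = 1.
  m_2 = 55*1 - 50 = 5, d_2 = (2555 - 5^2)/55 = 2530/55 = 46, a_2 = floor((50 + 5)/46) = 1.
  m_3 = 46*1 - 5 = 41, d_3 = (2555 - 41^2)/46 = 874/46 = 19, a_3 = floor((50 + 41)/19) = 4.
  m_4 = 19*4 - 41 = 35, d_4 = (2555 - 35^2)/19 = 1330/19 = 70, a_4 = floor((50 + 35)/70) = 1.
  m_5 = 70*1 - 35 = 35, d_5 = (2555 - 35^2)/70 = 1330/70 = 19, a_5 = floor((50 + 35)/19) = 4.
  m_6 = 19*4 - 35 = 41, d_6 = (2555 - 41^2)/19 = 874/19 = 46, a_6 = floor((50 + 41)/46) = 1.
  m_7 = 46*1 - 41 = 5, d_7 = (2555 - 5^2)/46 = 2530/46 = 55, a_7 = floor((50 + 5)/55) = 1.
  m_8 = 55*1 - 5 = 50, d_8 = (2555 - 50^2)/55 = 55/55 = 1, a_8 = floor((50 + 50)/1) = 100.
  m_9 = 1*100 - 50 = 50, d_9 = (2555 - 50^2)/1 = 55/1 = 55: (m_9, d_9) = (m_1, d_1) = (50, 55), so from here the quotients repeat a_1, ..., a_8; the period length is 8.
Hence the expansion of sqrt(2555) is a_0 = 50 followed by the repeating block 1, 1, 4, 1, 4, 1, 1, 100 (period 8).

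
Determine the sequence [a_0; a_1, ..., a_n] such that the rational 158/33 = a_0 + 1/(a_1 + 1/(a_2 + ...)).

Run the Euclidean algorithm on 158 and 33; the successive quotients are the partial quotients a_0, a_1, ... (each step inverts the fractional part left over by the previous one):
  158 = 4*33 + 26, so a_0 = 4.
  33 = 1*26 + 7, so a_1 = 1.
  26 = 3*7 + 5, so a_2 = 3.
  7 = 1*5 + 2, so a_3 = 1.
  5 = 2*2 + 1, so a_4 = 2.
  2 = 2*1 + 0, so a_5 = 2.
The remainder reaches 0 after 6 divisions, so the expansion has 6 partial quotients, read off in order.

[4; 1, 3, 1, 2, 2]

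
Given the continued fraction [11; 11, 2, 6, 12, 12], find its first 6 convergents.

Using the convergent recurrence p_i = a_i*p_{i-1} + p_{i-2}, q_i = a_i*q_{i-1} + q_{i-2} with p_{-2}=0, p_{-1}=1, q_{-2}=1, q_{-1}=0:
  i=0: a_0=11, p_0 = 11*1 + 0 = 11, q_0 = 11*0 + 1 = 1.
  i=1: a_1=11, p_1 = 11*11 + 1 = 122, q_1 = 11*1 + 0 = 11.
  i=2: a_2=2, p_2 = 2*122 + 11 = 255, q_2 = 2*11 + 1 = 23.
  i=3: a_3=6, p_3 = 6*255 + 122 = 1652, q_3 = 6*23 + 11 = 149.
  i=4: a_4=12, p_4 = 12*1652 + 255 = 20079, q_4 = 12*149 + 23 = 1811.
  i=5: a_5=12, p_5 = 12*20079 + 1652 = 242600, q_5 = 12*1811 + 149 = 21881.

11/1, 122/11, 255/23, 1652/149, 20079/1811, 242600/21881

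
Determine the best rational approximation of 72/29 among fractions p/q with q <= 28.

Expand x = 72/29 as a continued fraction with the Euclidean algorithm:
  72 = 2*29 + 14, so a_0 = 2.
  29 = 2*14 + 1, so a_1 = 2.
  14 = 14*1 + 0, so a_2 = 14.
so x = [2; 2, 14].
Convergents (p_i = a_i*p_{i-1} + p_{i-2}, q_i = a_i*q_{i-1} + q_{i-2} with p_{-2}=0, p_{-1}=1, q_{-2}=1, q_{-1}=0), until the denominator exceeds 28:
  i=0: a_0=2, p_0 = 2*1 + 0 = 2, q_0 = 2*0 + 1 = 1.
  i=1: a_1=2, p_1 = 2*2 + 1 = 5, q_1 = 2*1 + 0 = 2.
  i=2: a_2=14, p_2 = 14*5 + 2 = 72, q_2 = 14*2 + 1 = 29.
q_2 = 29 > 28, so the last convergent with denominator <= 28 is p_1/q_1 = 5/2.
The closest fraction with denominator <= 28 is either p_1/q_1 or the intermediate fraction (k*p_1 + p_0)/(k*q_1 + q_0) with the largest k >= 1 whose denominator stays <= 28; these approach x as k grows, and every other convergent or intermediate fraction in range is farther away.
Largest k: floor((28 - q_0)/q_1) = floor((28 - 1)/2) = 13.
That gives (13*5 + 2)/(13*2 + 1) = 67/27.
Compare the errors: |x - 5/2| = |72*2 - 5*29|/(29*2) = 1/58, and |x - 67/27| = |72*27 - 67*29|/(29*27) = 1/783.
Cross-multiplying, 1*58 = 58 < 783 = 1*783, so 1/783 is smaller: the intermediate fraction 67/27 is closer to x than 5/2.

67/27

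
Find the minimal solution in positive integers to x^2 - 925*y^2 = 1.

(x, y) = (1555849, 51156)

First expand sqrt(925) as a continued fraction. With x_i = (sqrt(925) + m_i)/d_i and (m_0, d_0) = (0, 1): a_0 = floor(sqrt(925)) = 30, since 30^2 = 900 <= 925 < 961 = 31^2.
Iterate m_{i+1} = d_i*a_i - m_i, d_{i+1} = (925 - m_{i+1}^2)/d_i, a_{i+1} = floor((a_0 + m_{i+1})/d_{i+1}):
  m_1 = 1*30 - 0 = 30, d_1 = (925 - 30^2)/1 = 25/1 = 25, a_1 = floor((30 + 30)/25) = 2.
  m_2 = 25*2 - 30 = 20, d_2 = (925 - 20^2)/25 = 525/25 = 21, a_2 = floor((30 + 20)/21) = 2.
  m_3 = 21*2 - 20 = 22, d_3 = (925 - 22^2)/21 = 441/21 = 21, a_3 = floor((30 + 22)/21) = 2.
  m_4 = 21*2 - 22 = 20, d_4 = (925 - 20^2)/21 = 525/21 = 25, a_4 = floor((30 + 20)/25) = 2.
  m_5 = 25*2 - 20 = 30, d_5 = (925 - 30^2)/25 = 25/25 = 1, a_5 = floor((30 + 30)/1) = 60.
  m_6 = 1*60 - 30 = 30, d_6 = (925 - 30^2)/1 = 25/1 = 25: (m_6, d_6) = (m_1, d_1) = (30, 25), so from here the quotients repeat a_1, ..., a_5; the period length is 5.
So sqrt(925) = [30; (2, 2, 2, 2, 60)] with period length k = 5.
k is odd, so (p_{k-1}, q_{k-1}) only solves x^2 - 925y^2 = -1 and the fundamental solution of x^2 - 925y^2 = 1 is (p_{2k-1}, q_{2k-1}) = (p_9, q_9); compute convergents through index 9, running through the period twice.
Convergents (p_i = a_i*p_{i-1} + p_{i-2}, q_i = a_i*q_{i-1} + q_{i-2} with p_{-2}=0, p_{-1}=1, q_{-2}=1, q_{-1}=0):
  i=0: a_0=30, p_0 = 30*1 + 0 = 30, q_0 = 30*0 + 1 = 1.
  i=1: a_1=2, p_1 = 2*30 + 1 = 61, q_1 = 2*1 + 0 = 2.
  i=2: a_2=2, p_2 = 2*61 + 30 = 152, q_2 = 2*2 + 1 = 5.
  i=3: a_3=2, p_3 = 2*152 + 61 = 365, q_3 = 2*5 + 2 = 12.
  i=4: a_4=2, p_4 = 2*365 + 152 = 882, q_4 = 2*12 + 5 = 29.
  i=5: a_5=60, p_5 = 60*882 + 365 = 53285, q_5 = 60*29 + 12 = 1752.
  i=6: a_6=2, p_6 = 2*53285 + 882 = 107452, q_6 = 2*1752 + 29 = 3533.
  i=7: a_7=2, p_7 = 2*107452 + 53285 = 268189, q_7 = 2*3533 + 1752 = 8818.
  i=8: a_8=2, p_8 = 2*268189 + 107452 = 643830, q_8 = 2*8818 + 3533 = 21169.
  i=9: a_9=2, p_9 = 2*643830 + 268189 = 1555849, q_9 = 2*21169 + 8818 = 51156.
Indeed p_4^2 - 925*q_4^2 = 777924 - 777925 = -1, not +1.
Check: 1555849^2 - 925*51156^2 = 2420666110801 - 2420666110800 = 1, so (x, y) = (1555849, 51156) solves the equation, and by the theorem it is the least positive solution.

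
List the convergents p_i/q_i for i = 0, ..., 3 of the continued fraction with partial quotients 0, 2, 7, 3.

Using the convergent recurrence p_i = a_i*p_{i-1} + p_{i-2}, q_i = a_i*q_{i-1} + q_{i-2} with p_{-2}=0, p_{-1}=1, q_{-2}=1, q_{-1}=0:
  i=0: a_0=0, p_0 = 0*1 + 0 = 0, q_0 = 0*0 + 1 = 1.
  i=1: a_1=2, p_1 = 2*0 + 1 = 1, q_1 = 2*1 + 0 = 2.
  i=2: a_2=7, p_2 = 7*1 + 0 = 7, q_2 = 7*2 + 1 = 15.
  i=3: a_3=3, p_3 = 3*7 + 1 = 22, q_3 = 3*15 + 2 = 47.

0/1, 1/2, 7/15, 22/47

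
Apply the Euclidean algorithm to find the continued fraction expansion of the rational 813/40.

Run the Euclidean algorithm on 813 and 40; the successive quotients are the partial quotients a_0, a_1, ... (each step inverts the fractional part left over by the previous one):
  813 = 20*40 + 13, so a_0 = 20.
  40 = 3*13 + 1, so a_1 = 3.
  13 = 13*1 + 0, so a_2 = 13.
The remainder reaches 0 after 3 divisions, so the expansion has 3 partial quotients, read off in order.

[20; 3, 13]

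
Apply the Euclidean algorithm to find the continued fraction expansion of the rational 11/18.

[0; 1, 1, 1, 1, 3]

Run the Euclidean algorithm on 11 and 18; the successive quotients are the partial quotients a_0, a_1, ... (each step inverts the fractional part left over by the previous one):
  11 = 0*18 + 11, so a_0 = 0.
  18 = 1*11 + 7, so a_1 = 1.
  11 = 1*7 + 4, so a_2 = 1.
  7 = 1*4 + 3, so a_3 = 1.
  4 = 1*3 + 1, so a_4 = 1.
  3 = 3*1 + 0, so a_5 = 3.
The remainder reaches 0 after 6 divisions, so the expansion has 6 partial quotients, read off in order.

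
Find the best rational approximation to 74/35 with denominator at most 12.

Expand x = 74/35 as a continued fraction with the Euclidean algorithm:
  74 = 2*35 + 4, so a_0 = 2.
  35 = 8*4 + 3, so a_1 = 8.
  4 = 1*3 + 1, so a_2 = 1.
  3 = 3*1 + 0, so a_3 = 3.
so x = [2; 8, 1, 3].
Convergents (p_i = a_i*p_{i-1} + p_{i-2}, q_i = a_i*q_{i-1} + q_{i-2} with p_{-2}=0, p_{-1}=1, q_{-2}=1, q_{-1}=0), until the denominator exceeds 12:
  i=0: a_0=2, p_0 = 2*1 + 0 = 2, q_0 = 2*0 + 1 = 1.
  i=1: a_1=8, p_1 = 8*2 + 1 = 17, q_1 = 8*1 + 0 = 8.
  i=2: a_2=1, p_2 = 1*17 + 2 = 19, q_2 = 1*8 + 1 = 9.
  i=3: a_3=3, p_3 = 3*19 + 17 = 74, q_3 = 3*9 + 8 = 35.
q_3 = 35 > 12, so the last convergent with denominator <= 12 is p_2/q_2 = 19/9.
The closest fraction with denominator <= 12 is either p_2/q_2 or the intermediate fraction (k*p_2 + p_1)/(k*q_2 + q_1) with the largest k >= 1 whose denominator stays <= 12; these approach x as k grows, and every other convergent or intermediate fraction in range is farther away.
Largest k: floor((12 - q_1)/q_2) = floor((12 - 8)/9) = 0.
Since k = 0, no intermediate fraction beyond p_2/q_2 has denominator <= 12, so the convergent 19/9 is the closest (its error is |74*9 - 19*35|/(35*9) = 1/315).

19/9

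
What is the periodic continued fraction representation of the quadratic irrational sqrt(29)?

Write x_i = (sqrt(29) + m_i)/d_i with (m_0, d_0) = (0, 1). a_0 = floor(sqrt(29)) = 5, since 5^2 = 25 <= 29 < 36 = 6^2.
Iterate m_{i+1} = d_i*a_i - m_i, d_{i+1} = (29 - m_{i+1}^2)/d_i, a_{i+1} = floor((a_0 + m_{i+1})/d_{i+1}):
  m_1 = 1*5 - 0 = 5, d_1 = (29 - 5^2)/1 = 4/1 = 4, a_1 = floor((5 + 5)/4) = 2.
  m_2 = 4*2 - 5 = 3, d_2 = (29 - 3^2)/4 = 20/4 = 5, a_2 = floor((5 + 3)/5) = 1.
  m_3 = 5*1 - 3 = 2, d_3 = (29 - 2^2)/5 = 25/5 = 5, a_3 = floor((5 + 2)/5) = 1.
  m_4 = 5*1 - 2 = 3, d_4 = (29 - 3^2)/5 = 20/5 = 4, a_4 = floor((5 + 3)/4) = 2.
  m_5 = 4*2 - 3 = 5, d_5 = (29 - 5^2)/4 = 4/4 = 1, a_5 = floor((5 + 5)/1) = 10.
  m_6 = 1*10 - 5 = 5, d_6 = (29 - 5^2)/1 = 4/1 = 4: (m_6, d_6) = (m_1, d_1) = (5, 4), so from here the quotients repeat a_1, ..., a_5; the period length is 5.
Hence the expansion of sqrt(29) is a_0 = 5 followed by the repeating block 2, 1, 1, 2, 10 (period 5).

[5; (2, 1, 1, 2, 10)]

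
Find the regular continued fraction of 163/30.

Run the Euclidean algorithm on 163 and 30; the successive quotients are the partial quotients a_0, a_1, ... (each step inverts the fractional part left over by the previous one):
  163 = 5*30 + 13, so a_0 = 5.
  30 = 2*13 + 4, so a_1 = 2.
  13 = 3*4 + 1, so a_2 = 3.
  4 = 4*1 + 0, so a_3 = 4.
The remainder reaches 0 after 4 divisions, so the expansion has 4 partial quotients, read off in order.

[5; 2, 3, 4]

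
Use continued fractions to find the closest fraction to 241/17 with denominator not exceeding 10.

Expand x = 241/17 as a continued fraction with the Euclidean algorithm:
  241 = 14*17 + 3, so a_0 = 14.
  17 = 5*3 + 2, so a_1 = 5.
  3 = 1*2 + 1, so a_2 = 1.
  2 = 2*1 + 0, so a_3 = 2.
so x = [14; 5, 1, 2].
Convergents (p_i = a_i*p_{i-1} + p_{i-2}, q_i = a_i*q_{i-1} + q_{i-2} with p_{-2}=0, p_{-1}=1, q_{-2}=1, q_{-1}=0), until the denominator exceeds 10:
  i=0: a_0=14, p_0 = 14*1 + 0 = 14, q_0 = 14*0 + 1 = 1.
  i=1: a_1=5, p_1 = 5*14 + 1 = 71, q_1 = 5*1 + 0 = 5.
  i=2: a_2=1, p_2 = 1*71 + 14 = 85, q_2 = 1*5 + 1 = 6.
  i=3: a_3=2, p_3 = 2*85 + 71 = 241, q_3 = 2*6 + 5 = 17.
q_3 = 17 > 10, so the last convergent with denominator <= 10 is p_2/q_2 = 85/6.
The closest fraction with denominator <= 10 is either p_2/q_2 or the intermediate fraction (k*p_2 + p_1)/(k*q_2 + q_1) with the largest k >= 1 whose denominator stays <= 10; these approach x as k grows, and every other convergent or intermediate fraction in range is farther away.
Largest k: floor((10 - q_1)/q_2) = floor((10 - 5)/6) = 0.
Since k = 0, no intermediate fraction beyond p_2/q_2 has denominator <= 10, so the convergent 85/6 is the closest (its error is |241*6 - 85*17|/(17*6) = 1/102).

85/6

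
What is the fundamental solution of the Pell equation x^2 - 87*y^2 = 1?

(x, y) = (28, 3)

First expand sqrt(87) as a continued fraction. With x_i = (sqrt(87) + m_i)/d_i and (m_0, d_0) = (0, 1): a_0 = floor(sqrt(87)) = 9, since 9^2 = 81 <= 87 < 100 = 10^2.
Iterate m_{i+1} = d_i*a_i - m_i, d_{i+1} = (87 - m_{i+1}^2)/d_i, a_{i+1} = floor((a_0 + m_{i+1})/d_{i+1}):
  m_1 = 1*9 - 0 = 9, d_1 = (87 - 9^2)/1 = 6/1 = 6, a_1 = floor((9 + 9)/6) = 3.
  m_2 = 6*3 - 9 = 9, d_2 = (87 - 9^2)/6 = 6/6 = 1, a_2 = floor((9 + 9)/1) = 18.
  m_3 = 1*18 - 9 = 9, d_3 = (87 - 9^2)/1 = 6/1 = 6: (m_3, d_3) = (m_1, d_1) = (9, 6), so from here the quotients repeat a_1, a_2; the period length is 2.
So sqrt(87) = [9; (3, 18)] with period length k = 2.
k is even, so the fundamental solution of x^2 - 87y^2 = 1 is (p_{k-1}, q_{k-1}) = (p_1, q_1); compute convergents through index 1.
Convergents (p_i = a_i*p_{i-1} + p_{i-2}, q_i = a_i*q_{i-1} + q_{i-2} with p_{-2}=0, p_{-1}=1, q_{-2}=1, q_{-1}=0):
  i=0: a_0=9, p_0 = 9*1 + 0 = 9, q_0 = 9*0 + 1 = 1.
  i=1: a_1=3, p_1 = 3*9 + 1 = 28, q_1 = 3*1 + 0 = 3.
Check: 28^2 - 87*3^2 = 784 - 783 = 1, so (x, y) = (28, 3) solves the equation, and by the theorem it is the least positive solution.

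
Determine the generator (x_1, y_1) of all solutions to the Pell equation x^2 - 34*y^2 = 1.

First expand sqrt(34) as a continued fraction. With x_i = (sqrt(34) + m_i)/d_i and (m_0, d_0) = (0, 1): a_0 = floor(sqrt(34)) = 5, since 5^2 = 25 <= 34 < 36 = 6^2.
Iterate m_{i+1} = d_i*a_i - m_i, d_{i+1} = (34 - m_{i+1}^2)/d_i, a_{i+1} = floor((a_0 + m_{i+1})/d_{i+1}):
  m_1 = 1*5 - 0 = 5, d_1 = (34 - 5^2)/1 = 9/1 = 9, a_1 = floor((5 + 5)/9) = 1.
  m_2 = 9*1 - 5 = 4, d_2 = (34 - 4^2)/9 = 18/9 = 2, a_2 = floor((5 + 4)/2) = 4.
  m_3 = 2*4 - 4 = 4, d_3 = (34 - 4^2)/2 = 18/2 = 9, a_3 = floor((5 + 4)/9) = 1.
  m_4 = 9*1 - 4 = 5, d_4 = (34 - 5^2)/9 = 9/9 = 1, a_4 = floor((5 + 5)/1) = 10.
  m_5 = 1*10 - 5 = 5, d_5 = (34 - 5^2)/1 = 9/1 = 9: (m_5, d_5) = (m_1, d_1) = (5, 9), so from here the quotients repeat a_1, ..., a_4; the period length is 4.
So sqrt(34) = [5; (1, 4, 1, 10)] with period length k = 4.
k is even, so the fundamental solution of x^2 - 34y^2 = 1 is (p_{k-1}, q_{k-1}) = (p_3, q_3); compute convergents through index 3.
Convergents (p_i = a_i*p_{i-1} + p_{i-2}, q_i = a_i*q_{i-1} + q_{i-2} with p_{-2}=0, p_{-1}=1, q_{-2}=1, q_{-1}=0):
  i=0: a_0=5, p_0 = 5*1 + 0 = 5, q_0 = 5*0 + 1 = 1.
  i=1: a_1=1, p_1 = 1*5 + 1 = 6, q_1 = 1*1 + 0 = 1.
  i=2: a_2=4, p_2 = 4*6 + 5 = 29, q_2 = 4*1 + 1 = 5.
  i=3: a_3=1, p_3 = 1*29 + 6 = 35, q_3 = 1*5 + 1 = 6.
Check: 35^2 - 34*6^2 = 1225 - 1224 = 1, so (x, y) = (35, 6) solves the equation, and by the theorem it is the least positive solution.

(x, y) = (35, 6)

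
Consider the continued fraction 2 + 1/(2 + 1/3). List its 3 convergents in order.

Using the convergent recurrence p_i = a_i*p_{i-1} + p_{i-2}, q_i = a_i*q_{i-1} + q_{i-2} with p_{-2}=0, p_{-1}=1, q_{-2}=1, q_{-1}=0:
  i=0: a_0=2, p_0 = 2*1 + 0 = 2, q_0 = 2*0 + 1 = 1.
  i=1: a_1=2, p_1 = 2*2 + 1 = 5, q_1 = 2*1 + 0 = 2.
  i=2: a_2=3, p_2 = 3*5 + 2 = 17, q_2 = 3*2 + 1 = 7.

2/1, 5/2, 17/7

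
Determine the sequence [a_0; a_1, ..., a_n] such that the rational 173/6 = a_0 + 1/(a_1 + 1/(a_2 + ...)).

[28; 1, 5]

Run the Euclidean algorithm on 173 and 6; the successive quotients are the partial quotients a_0, a_1, ... (each step inverts the fractional part left over by the previous one):
  173 = 28*6 + 5, so a_0 = 28.
  6 = 1*5 + 1, so a_1 = 1.
  5 = 5*1 + 0, so a_2 = 5.
The remainder reaches 0 after 3 divisions, so the expansion has 3 partial quotients, read off in order.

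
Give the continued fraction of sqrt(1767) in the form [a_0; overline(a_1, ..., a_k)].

[42; overline(28, 84)]

Write x_i = (sqrt(1767) + m_i)/d_i with (m_0, d_0) = (0, 1). a_0 = floor(sqrt(1767)) = 42, since 42^2 = 1764 <= 1767 < 1849 = 43^2.
Iterate m_{i+1} = d_i*a_i - m_i, d_{i+1} = (1767 - m_{i+1}^2)/d_i, a_{i+1} = floor((a_0 + m_{i+1})/d_{i+1}):
  m_1 = 1*42 - 0 = 42, d_1 = (1767 - 42^2)/1 = 3/1 = 3, a_1 = floor((42 + 42)/3) = 28.
  m_2 = 3*28 - 42 = 42, d_2 = (1767 - 42^2)/3 = 3/3 = 1, a_2 = floor((42 + 42)/1) = 84.
  m_3 = 1*84 - 42 = 42, d_3 = (1767 - 42^2)/1 = 3/1 = 3: (m_3, d_3) = (m_1, d_1) = (42, 3), so from here the quotients repeat a_1, a_2; the period length is 2.
Hence the expansion of sqrt(1767) is a_0 = 42 followed by the repeating block 28, 84 (period 2).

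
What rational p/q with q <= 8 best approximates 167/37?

9/2

Expand x = 167/37 as a continued fraction with the Euclidean algorithm:
  167 = 4*37 + 19, so a_0 = 4.
  37 = 1*19 + 18, so a_1 = 1.
  19 = 1*18 + 1, so a_2 = 1.
  18 = 18*1 + 0, so a_3 = 18.
so x = [4; 1, 1, 18].
Convergents (p_i = a_i*p_{i-1} + p_{i-2}, q_i = a_i*q_{i-1} + q_{i-2} with p_{-2}=0, p_{-1}=1, q_{-2}=1, q_{-1}=0), until the denominator exceeds 8:
  i=0: a_0=4, p_0 = 4*1 + 0 = 4, q_0 = 4*0 + 1 = 1.
  i=1: a_1=1, p_1 = 1*4 + 1 = 5, q_1 = 1*1 + 0 = 1.
  i=2: a_2=1, p_2 = 1*5 + 4 = 9, q_2 = 1*1 + 1 = 2.
  i=3: a_3=18, p_3 = 18*9 + 5 = 167, q_3 = 18*2 + 1 = 37.
q_3 = 37 > 8, so the last convergent with denominator <= 8 is p_2/q_2 = 9/2.
The closest fraction with denominator <= 8 is either p_2/q_2 or the intermediate fraction (k*p_2 + p_1)/(k*q_2 + q_1) with the largest k >= 1 whose denominator stays <= 8; these approach x as k grows, and every other convergent or intermediate fraction in range is farther away.
Largest k: floor((8 - q_1)/q_2) = floor((8 - 1)/2) = 3.
That gives (3*9 + 5)/(3*2 + 1) = 32/7.
Compare the errors: |x - 9/2| = |167*2 - 9*37|/(37*2) = 1/74, and |x - 32/7| = |167*7 - 32*37|/(37*7) = 15/259.
Cross-multiplying, 1*259 = 259 < 1110 = 15*74, so 1/74 is smaller: the convergent 9/2 is closer to x than 32/7.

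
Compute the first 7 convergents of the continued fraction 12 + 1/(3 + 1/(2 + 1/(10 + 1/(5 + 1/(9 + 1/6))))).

12/1, 37/3, 86/7, 897/73, 4571/372, 42036/3421, 256787/20898

Using the convergent recurrence p_i = a_i*p_{i-1} + p_{i-2}, q_i = a_i*q_{i-1} + q_{i-2} with p_{-2}=0, p_{-1}=1, q_{-2}=1, q_{-1}=0:
  i=0: a_0=12, p_0 = 12*1 + 0 = 12, q_0 = 12*0 + 1 = 1.
  i=1: a_1=3, p_1 = 3*12 + 1 = 37, q_1 = 3*1 + 0 = 3.
  i=2: a_2=2, p_2 = 2*37 + 12 = 86, q_2 = 2*3 + 1 = 7.
  i=3: a_3=10, p_3 = 10*86 + 37 = 897, q_3 = 10*7 + 3 = 73.
  i=4: a_4=5, p_4 = 5*897 + 86 = 4571, q_4 = 5*73 + 7 = 372.
  i=5: a_5=9, p_5 = 9*4571 + 897 = 42036, q_5 = 9*372 + 73 = 3421.
  i=6: a_6=6, p_6 = 6*42036 + 4571 = 256787, q_6 = 6*3421 + 372 = 20898.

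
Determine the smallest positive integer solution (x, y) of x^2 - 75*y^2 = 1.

(x, y) = (26, 3)

First expand sqrt(75) as a continued fraction. With x_i = (sqrt(75) + m_i)/d_i and (m_0, d_0) = (0, 1): a_0 = floor(sqrt(75)) = 8, since 8^2 = 64 <= 75 < 81 = 9^2.
Iterate m_{i+1} = d_i*a_i - m_i, d_{i+1} = (75 - m_{i+1}^2)/d_i, a_{i+1} = floor((a_0 + m_{i+1})/d_{i+1}):
  m_1 = 1*8 - 0 = 8, d_1 = (75 - 8^2)/1 = 11/1 = 11, a_1 = floor((8 + 8)/11) = 1.
  m_2 = 11*1 - 8 = 3, d_2 = (75 - 3^2)/11 = 66/11 = 6, a_2 = floor((8 + 3)/6) = 1.
  m_3 = 6*1 - 3 = 3, d_3 = (75 - 3^2)/6 = 66/6 = 11, a_3 = floor((8 + 3)/11) = 1.
  m_4 = 11*1 - 3 = 8, d_4 = (75 - 8^2)/11 = 11/11 = 1, a_4 = floor((8 + 8)/1) = 16.
  m_5 = 1*16 - 8 = 8, d_5 = (75 - 8^2)/1 = 11/1 = 11: (m_5, d_5) = (m_1, d_1) = (8, 11), so from here the quotients repeat a_1, ..., a_4; the period length is 4.
So sqrt(75) = [8; (1, 1, 1, 16)] with period length k = 4.
k is even, so the fundamental solution of x^2 - 75y^2 = 1 is (p_{k-1}, q_{k-1}) = (p_3, q_3); compute convergents through index 3.
Convergents (p_i = a_i*p_{i-1} + p_{i-2}, q_i = a_i*q_{i-1} + q_{i-2} with p_{-2}=0, p_{-1}=1, q_{-2}=1, q_{-1}=0):
  i=0: a_0=8, p_0 = 8*1 + 0 = 8, q_0 = 8*0 + 1 = 1.
  i=1: a_1=1, p_1 = 1*8 + 1 = 9, q_1 = 1*1 + 0 = 1.
  i=2: a_2=1, p_2 = 1*9 + 8 = 17, q_2 = 1*1 + 1 = 2.
  i=3: a_3=1, p_3 = 1*17 + 9 = 26, q_3 = 1*2 + 1 = 3.
Check: 26^2 - 75*3^2 = 676 - 675 = 1, so (x, y) = (26, 3) solves the equation, and by the theorem it is the least positive solution.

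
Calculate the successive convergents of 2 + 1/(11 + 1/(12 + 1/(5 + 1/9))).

2/1, 23/11, 278/133, 1413/676, 12995/6217

Using the convergent recurrence p_i = a_i*p_{i-1} + p_{i-2}, q_i = a_i*q_{i-1} + q_{i-2} with p_{-2}=0, p_{-1}=1, q_{-2}=1, q_{-1}=0:
  i=0: a_0=2, p_0 = 2*1 + 0 = 2, q_0 = 2*0 + 1 = 1.
  i=1: a_1=11, p_1 = 11*2 + 1 = 23, q_1 = 11*1 + 0 = 11.
  i=2: a_2=12, p_2 = 12*23 + 2 = 278, q_2 = 12*11 + 1 = 133.
  i=3: a_3=5, p_3 = 5*278 + 23 = 1413, q_3 = 5*133 + 11 = 676.
  i=4: a_4=9, p_4 = 9*1413 + 278 = 12995, q_4 = 9*676 + 133 = 6217.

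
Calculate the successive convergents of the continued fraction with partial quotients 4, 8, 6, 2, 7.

Using the convergent recurrence p_i = a_i*p_{i-1} + p_{i-2}, q_i = a_i*q_{i-1} + q_{i-2} with p_{-2}=0, p_{-1}=1, q_{-2}=1, q_{-1}=0:
  i=0: a_0=4, p_0 = 4*1 + 0 = 4, q_0 = 4*0 + 1 = 1.
  i=1: a_1=8, p_1 = 8*4 + 1 = 33, q_1 = 8*1 + 0 = 8.
  i=2: a_2=6, p_2 = 6*33 + 4 = 202, q_2 = 6*8 + 1 = 49.
  i=3: a_3=2, p_3 = 2*202 + 33 = 437, q_3 = 2*49 + 8 = 106.
  i=4: a_4=7, p_4 = 7*437 + 202 = 3261, q_4 = 7*106 + 49 = 791.

4/1, 33/8, 202/49, 437/106, 3261/791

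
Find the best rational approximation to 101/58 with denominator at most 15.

26/15

Expand x = 101/58 as a continued fraction with the Euclidean algorithm:
  101 = 1*58 + 43, so a_0 = 1.
  58 = 1*43 + 15, so a_1 = 1.
  43 = 2*15 + 13, so a_2 = 2.
  15 = 1*13 + 2, so a_3 = 1.
  13 = 6*2 + 1, so a_4 = 6.
  2 = 2*1 + 0, so a_5 = 2.
so x = [1; 1, 2, 1, 6, 2].
Convergents (p_i = a_i*p_{i-1} + p_{i-2}, q_i = a_i*q_{i-1} + q_{i-2} with p_{-2}=0, p_{-1}=1, q_{-2}=1, q_{-1}=0), until the denominator exceeds 15:
  i=0: a_0=1, p_0 = 1*1 + 0 = 1, q_0 = 1*0 + 1 = 1.
  i=1: a_1=1, p_1 = 1*1 + 1 = 2, q_1 = 1*1 + 0 = 1.
  i=2: a_2=2, p_2 = 2*2 + 1 = 5, q_2 = 2*1 + 1 = 3.
  i=3: a_3=1, p_3 = 1*5 + 2 = 7, q_3 = 1*3 + 1 = 4.
  i=4: a_4=6, p_4 = 6*7 + 5 = 47, q_4 = 6*4 + 3 = 27.
q_4 = 27 > 15, so the last convergent with denominator <= 15 is p_3/q_3 = 7/4.
The closest fraction with denominator <= 15 is either p_3/q_3 or the intermediate fraction (k*p_3 + p_2)/(k*q_3 + q_2) with the largest k >= 1 whose denominator stays <= 15; these approach x as k grows, and every other convergent or intermediate fraction in range is farther away.
Largest k: floor((15 - q_2)/q_3) = floor((15 - 3)/4) = 3.
That gives (3*7 + 5)/(3*4 + 3) = 26/15.
Compare the errors: |x - 7/4| = |101*4 - 7*58|/(58*4) = 2/232, and |x - 26/15| = |101*15 - 26*58|/(58*15) = 7/870.
Cross-multiplying, 7*232 = 1624 < 1740 = 2*870, so 7/870 is smaller: the intermediate fraction 26/15 is closer to x than 7/4.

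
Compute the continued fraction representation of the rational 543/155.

Run the Euclidean algorithm on 543 and 155; the successive quotients are the partial quotients a_0, a_1, ... (each step inverts the fractional part left over by the previous one):
  543 = 3*155 + 78, so a_0 = 3.
  155 = 1*78 + 77, so a_1 = 1.
  78 = 1*77 + 1, so a_2 = 1.
  77 = 77*1 + 0, so a_3 = 77.
The remainder reaches 0 after 4 divisions, so the expansion has 4 partial quotients, read off in order.

[3; 1, 1, 77]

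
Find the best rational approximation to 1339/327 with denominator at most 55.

86/21

Expand x = 1339/327 as a continued fraction with the Euclidean algorithm:
  1339 = 4*327 + 31, so a_0 = 4.
  327 = 10*31 + 17, so a_1 = 10.
  31 = 1*17 + 14, so a_2 = 1.
  17 = 1*14 + 3, so a_3 = 1.
  14 = 4*3 + 2, so a_4 = 4.
  3 = 1*2 + 1, so a_5 = 1.
  2 = 2*1 + 0, so a_6 = 2.
so x = [4; 10, 1, 1, 4, 1, 2].
Convergents (p_i = a_i*p_{i-1} + p_{i-2}, q_i = a_i*q_{i-1} + q_{i-2} with p_{-2}=0, p_{-1}=1, q_{-2}=1, q_{-1}=0), until the denominator exceeds 55:
  i=0: a_0=4, p_0 = 4*1 + 0 = 4, q_0 = 4*0 + 1 = 1.
  i=1: a_1=10, p_1 = 10*4 + 1 = 41, q_1 = 10*1 + 0 = 10.
  i=2: a_2=1, p_2 = 1*41 + 4 = 45, q_2 = 1*10 + 1 = 11.
  i=3: a_3=1, p_3 = 1*45 + 41 = 86, q_3 = 1*11 + 10 = 21.
  i=4: a_4=4, p_4 = 4*86 + 45 = 389, q_4 = 4*21 + 11 = 95.
q_4 = 95 > 55, so the last convergent with denominator <= 55 is p_3/q_3 = 86/21.
The closest fraction with denominator <= 55 is either p_3/q_3 or the intermediate fraction (k*p_3 + p_2)/(k*q_3 + q_2) with the largest k >= 1 whose denominator stays <= 55; these approach x as k grows, and every other convergent or intermediate fraction in range is farther away.
Largest k: floor((55 - q_2)/q_3) = floor((55 - 11)/21) = 2.
That gives (2*86 + 45)/(2*21 + 11) = 217/53.
Compare the errors: |x - 86/21| = |1339*21 - 86*327|/(327*21) = 3/6867, and |x - 217/53| = |1339*53 - 217*327|/(327*53) = 8/17331.
Cross-multiplying, 3*17331 = 51993 < 54936 = 8*6867, so 3/6867 is smaller: the convergent 86/21 is closer to x than 217/53.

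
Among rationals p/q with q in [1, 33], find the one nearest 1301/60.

Expand x = 1301/60 as a continued fraction with the Euclidean algorithm:
  1301 = 21*60 + 41, so a_0 = 21.
  60 = 1*41 + 19, so a_1 = 1.
  41 = 2*19 + 3, so a_2 = 2.
  19 = 6*3 + 1, so a_3 = 6.
  3 = 3*1 + 0, so a_4 = 3.
so x = [21; 1, 2, 6, 3].
Convergents (p_i = a_i*p_{i-1} + p_{i-2}, q_i = a_i*q_{i-1} + q_{i-2} with p_{-2}=0, p_{-1}=1, q_{-2}=1, q_{-1}=0), until the denominator exceeds 33:
  i=0: a_0=21, p_0 = 21*1 + 0 = 21, q_0 = 21*0 + 1 = 1.
  i=1: a_1=1, p_1 = 1*21 + 1 = 22, q_1 = 1*1 + 0 = 1.
  i=2: a_2=2, p_2 = 2*22 + 21 = 65, q_2 = 2*1 + 1 = 3.
  i=3: a_3=6, p_3 = 6*65 + 22 = 412, q_3 = 6*3 + 1 = 19.
  i=4: a_4=3, p_4 = 3*412 + 65 = 1301, q_4 = 3*19 + 3 = 60.
q_4 = 60 > 33, so the last convergent with denominator <= 33 is p_3/q_3 = 412/19.
The closest fraction with denominator <= 33 is either p_3/q_3 or the intermediate fraction (k*p_3 + p_2)/(k*q_3 + q_2) with the largest k >= 1 whose denominator stays <= 33; these approach x as k grows, and every other convergent or intermediate fraction in range is farther away.
Largest k: floor((33 - q_2)/q_3) = floor((33 - 3)/19) = 1.
That gives (1*412 + 65)/(1*19 + 3) = 477/22.
Compare the errors: |x - 412/19| = |1301*19 - 412*60|/(60*19) = 1/1140, and |x - 477/22| = |1301*22 - 477*60|/(60*22) = 2/1320.
Cross-multiplying, 1*1320 = 1320 < 2280 = 2*1140, so 1/1140 is smaller: the convergent 412/19 is closer to x than 477/22.

412/19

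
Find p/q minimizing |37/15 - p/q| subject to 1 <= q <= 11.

Expand x = 37/15 as a continued fraction with the Euclidean algorithm:
  37 = 2*15 + 7, so a_0 = 2.
  15 = 2*7 + 1, so a_1 = 2.
  7 = 7*1 + 0, so a_2 = 7.
so x = [2; 2, 7].
Convergents (p_i = a_i*p_{i-1} + p_{i-2}, q_i = a_i*q_{i-1} + q_{i-2} with p_{-2}=0, p_{-1}=1, q_{-2}=1, q_{-1}=0), until the denominator exceeds 11:
  i=0: a_0=2, p_0 = 2*1 + 0 = 2, q_0 = 2*0 + 1 = 1.
  i=1: a_1=2, p_1 = 2*2 + 1 = 5, q_1 = 2*1 + 0 = 2.
  i=2: a_2=7, p_2 = 7*5 + 2 = 37, q_2 = 7*2 + 1 = 15.
q_2 = 15 > 11, so the last convergent with denominator <= 11 is p_1/q_1 = 5/2.
The closest fraction with denominator <= 11 is either p_1/q_1 or the intermediate fraction (k*p_1 + p_0)/(k*q_1 + q_0) with the largest k >= 1 whose denominator stays <= 11; these approach x as k grows, and every other convergent or intermediate fraction in range is farther away.
Largest k: floor((11 - q_0)/q_1) = floor((11 - 1)/2) = 5.
That gives (5*5 + 2)/(5*2 + 1) = 27/11.
Compare the errors: |x - 5/2| = |37*2 - 5*15|/(15*2) = 1/30, and |x - 27/11| = |37*11 - 27*15|/(15*11) = 2/165.
Cross-multiplying, 2*30 = 60 < 165 = 1*165, so 2/165 is smaller: the intermediate fraction 27/11 is closer to x than 5/2.

27/11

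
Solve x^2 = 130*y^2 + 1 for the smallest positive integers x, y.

First expand sqrt(130) as a continued fraction. With x_i = (sqrt(130) + m_i)/d_i and (m_0, d_0) = (0, 1): a_0 = floor(sqrt(130)) = 11, since 11^2 = 121 <= 130 < 144 = 12^2.
Iterate m_{i+1} = d_i*a_i - m_i, d_{i+1} = (130 - m_{i+1}^2)/d_i, a_{i+1} = floor((a_0 + m_{i+1})/d_{i+1}):
  m_1 = 1*11 - 0 = 11, d_1 = (130 - 11^2)/1 = 9/1 = 9, a_1 = floor((11 + 11)/9) = 2.
  m_2 = 9*2 - 11 = 7, d_2 = (130 - 7^2)/9 = 81/9 = 9, a_2 = floor((11 + 7)/9) = 2.
  m_3 = 9*2 - 7 = 11, d_3 = (130 - 11^2)/9 = 9/9 = 1, a_3 = floor((11 + 11)/1) = 22.
  m_4 = 1*22 - 11 = 11, d_4 = (130 - 11^2)/1 = 9/1 = 9: (m_4, d_4) = (m_1, d_1) = (11, 9), so from here the quotients repeat a_1, ..., a_3; the period length is 3.
So sqrt(130) = [11; (2, 2, 22)] with period length k = 3.
k is odd, so (p_{k-1}, q_{k-1}) only solves x^2 - 130y^2 = -1 and the fundamental solution of x^2 - 130y^2 = 1 is (p_{2k-1}, q_{2k-1}) = (p_5, q_5); compute convergents through index 5, running through the period twice.
Convergents (p_i = a_i*p_{i-1} + p_{i-2}, q_i = a_i*q_{i-1} + q_{i-2} with p_{-2}=0, p_{-1}=1, q_{-2}=1, q_{-1}=0):
  i=0: a_0=11, p_0 = 11*1 + 0 = 11, q_0 = 11*0 + 1 = 1.
  i=1: a_1=2, p_1 = 2*11 + 1 = 23, q_1 = 2*1 + 0 = 2.
  i=2: a_2=2, p_2 = 2*23 + 11 = 57, q_2 = 2*2 + 1 = 5.
  i=3: a_3=22, p_3 = 22*57 + 23 = 1277, q_3 = 22*5 + 2 = 112.
  i=4: a_4=2, p_4 = 2*1277 + 57 = 2611, q_4 = 2*112 + 5 = 229.
  i=5: a_5=2, p_5 = 2*2611 + 1277 = 6499, q_5 = 2*229 + 112 = 570.
Indeed p_2^2 - 130*q_2^2 = 3249 - 3250 = -1, not +1.
Check: 6499^2 - 130*570^2 = 42237001 - 42237000 = 1, so (x, y) = (6499, 570) solves the equation, and by the theorem it is the least positive solution.

(x, y) = (6499, 570)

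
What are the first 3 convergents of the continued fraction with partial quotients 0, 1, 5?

0/1, 1/1, 5/6

Using the convergent recurrence p_i = a_i*p_{i-1} + p_{i-2}, q_i = a_i*q_{i-1} + q_{i-2} with p_{-2}=0, p_{-1}=1, q_{-2}=1, q_{-1}=0:
  i=0: a_0=0, p_0 = 0*1 + 0 = 0, q_0 = 0*0 + 1 = 1.
  i=1: a_1=1, p_1 = 1*0 + 1 = 1, q_1 = 1*1 + 0 = 1.
  i=2: a_2=5, p_2 = 5*1 + 0 = 5, q_2 = 5*1 + 1 = 6.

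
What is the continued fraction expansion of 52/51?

Run the Euclidean algorithm on 52 and 51; the successive quotients are the partial quotients a_0, a_1, ... (each step inverts the fractional part left over by the previous one):
  52 = 1*51 + 1, so a_0 = 1.
  51 = 51*1 + 0, so a_1 = 51.
The remainder reaches 0 after 2 divisions, so the expansion has 2 partial quotients, read off in order.

[1; 51]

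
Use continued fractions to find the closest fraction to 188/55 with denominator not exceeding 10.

24/7

Expand x = 188/55 as a continued fraction with the Euclidean algorithm:
  188 = 3*55 + 23, so a_0 = 3.
  55 = 2*23 + 9, so a_1 = 2.
  23 = 2*9 + 5, so a_2 = 2.
  9 = 1*5 + 4, so a_3 = 1.
  5 = 1*4 + 1, so a_4 = 1.
  4 = 4*1 + 0, so a_5 = 4.
so x = [3; 2, 2, 1, 1, 4].
Convergents (p_i = a_i*p_{i-1} + p_{i-2}, q_i = a_i*q_{i-1} + q_{i-2} with p_{-2}=0, p_{-1}=1, q_{-2}=1, q_{-1}=0), until the denominator exceeds 10:
  i=0: a_0=3, p_0 = 3*1 + 0 = 3, q_0 = 3*0 + 1 = 1.
  i=1: a_1=2, p_1 = 2*3 + 1 = 7, q_1 = 2*1 + 0 = 2.
  i=2: a_2=2, p_2 = 2*7 + 3 = 17, q_2 = 2*2 + 1 = 5.
  i=3: a_3=1, p_3 = 1*17 + 7 = 24, q_3 = 1*5 + 2 = 7.
  i=4: a_4=1, p_4 = 1*24 + 17 = 41, q_4 = 1*7 + 5 = 12.
q_4 = 12 > 10, so the last convergent with denominator <= 10 is p_3/q_3 = 24/7.
The closest fraction with denominator <= 10 is either p_3/q_3 or the intermediate fraction (k*p_3 + p_2)/(k*q_3 + q_2) with the largest k >= 1 whose denominator stays <= 10; these approach x as k grows, and every other convergent or intermediate fraction in range is farther away.
Largest k: floor((10 - q_2)/q_3) = floor((10 - 5)/7) = 0.
Since k = 0, no intermediate fraction beyond p_3/q_3 has denominator <= 10, so the convergent 24/7 is the closest (its error is |188*7 - 24*55|/(55*7) = 4/385).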